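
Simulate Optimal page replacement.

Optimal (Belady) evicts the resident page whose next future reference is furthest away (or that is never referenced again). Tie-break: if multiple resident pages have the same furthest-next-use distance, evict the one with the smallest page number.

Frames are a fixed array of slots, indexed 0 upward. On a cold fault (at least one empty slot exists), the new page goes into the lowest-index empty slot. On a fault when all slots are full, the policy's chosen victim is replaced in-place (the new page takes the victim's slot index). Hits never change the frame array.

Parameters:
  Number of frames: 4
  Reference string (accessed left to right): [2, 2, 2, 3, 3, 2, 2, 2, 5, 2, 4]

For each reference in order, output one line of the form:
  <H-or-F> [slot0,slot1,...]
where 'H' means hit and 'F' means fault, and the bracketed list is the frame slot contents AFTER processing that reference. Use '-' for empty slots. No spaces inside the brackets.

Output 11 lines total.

F [2,-,-,-]
H [2,-,-,-]
H [2,-,-,-]
F [2,3,-,-]
H [2,3,-,-]
H [2,3,-,-]
H [2,3,-,-]
H [2,3,-,-]
F [2,3,5,-]
H [2,3,5,-]
F [2,3,5,4]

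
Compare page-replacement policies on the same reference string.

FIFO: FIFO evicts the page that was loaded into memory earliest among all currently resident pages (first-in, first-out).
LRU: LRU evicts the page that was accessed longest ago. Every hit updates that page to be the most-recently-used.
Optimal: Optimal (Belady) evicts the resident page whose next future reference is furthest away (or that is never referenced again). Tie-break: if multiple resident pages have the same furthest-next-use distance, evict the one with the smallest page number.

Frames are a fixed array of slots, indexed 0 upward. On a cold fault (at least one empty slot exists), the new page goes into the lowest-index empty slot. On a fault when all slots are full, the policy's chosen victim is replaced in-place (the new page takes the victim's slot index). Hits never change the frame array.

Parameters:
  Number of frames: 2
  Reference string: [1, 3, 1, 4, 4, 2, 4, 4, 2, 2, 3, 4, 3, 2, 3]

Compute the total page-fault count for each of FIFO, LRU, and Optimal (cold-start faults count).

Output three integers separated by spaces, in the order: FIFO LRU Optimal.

--- FIFO ---
  step 0: ref 1 -> FAULT, frames=[1,-] (faults so far: 1)
  step 1: ref 3 -> FAULT, frames=[1,3] (faults so far: 2)
  step 2: ref 1 -> HIT, frames=[1,3] (faults so far: 2)
  step 3: ref 4 -> FAULT, evict 1, frames=[4,3] (faults so far: 3)
  step 4: ref 4 -> HIT, frames=[4,3] (faults so far: 3)
  step 5: ref 2 -> FAULT, evict 3, frames=[4,2] (faults so far: 4)
  step 6: ref 4 -> HIT, frames=[4,2] (faults so far: 4)
  step 7: ref 4 -> HIT, frames=[4,2] (faults so far: 4)
  step 8: ref 2 -> HIT, frames=[4,2] (faults so far: 4)
  step 9: ref 2 -> HIT, frames=[4,2] (faults so far: 4)
  step 10: ref 3 -> FAULT, evict 4, frames=[3,2] (faults so far: 5)
  step 11: ref 4 -> FAULT, evict 2, frames=[3,4] (faults so far: 6)
  step 12: ref 3 -> HIT, frames=[3,4] (faults so far: 6)
  step 13: ref 2 -> FAULT, evict 3, frames=[2,4] (faults so far: 7)
  step 14: ref 3 -> FAULT, evict 4, frames=[2,3] (faults so far: 8)
  FIFO total faults: 8
--- LRU ---
  step 0: ref 1 -> FAULT, frames=[1,-] (faults so far: 1)
  step 1: ref 3 -> FAULT, frames=[1,3] (faults so far: 2)
  step 2: ref 1 -> HIT, frames=[1,3] (faults so far: 2)
  step 3: ref 4 -> FAULT, evict 3, frames=[1,4] (faults so far: 3)
  step 4: ref 4 -> HIT, frames=[1,4] (faults so far: 3)
  step 5: ref 2 -> FAULT, evict 1, frames=[2,4] (faults so far: 4)
  step 6: ref 4 -> HIT, frames=[2,4] (faults so far: 4)
  step 7: ref 4 -> HIT, frames=[2,4] (faults so far: 4)
  step 8: ref 2 -> HIT, frames=[2,4] (faults so far: 4)
  step 9: ref 2 -> HIT, frames=[2,4] (faults so far: 4)
  step 10: ref 3 -> FAULT, evict 4, frames=[2,3] (faults so far: 5)
  step 11: ref 4 -> FAULT, evict 2, frames=[4,3] (faults so far: 6)
  step 12: ref 3 -> HIT, frames=[4,3] (faults so far: 6)
  step 13: ref 2 -> FAULT, evict 4, frames=[2,3] (faults so far: 7)
  step 14: ref 3 -> HIT, frames=[2,3] (faults so far: 7)
  LRU total faults: 7
--- Optimal ---
  step 0: ref 1 -> FAULT, frames=[1,-] (faults so far: 1)
  step 1: ref 3 -> FAULT, frames=[1,3] (faults so far: 2)
  step 2: ref 1 -> HIT, frames=[1,3] (faults so far: 2)
  step 3: ref 4 -> FAULT, evict 1, frames=[4,3] (faults so far: 3)
  step 4: ref 4 -> HIT, frames=[4,3] (faults so far: 3)
  step 5: ref 2 -> FAULT, evict 3, frames=[4,2] (faults so far: 4)
  step 6: ref 4 -> HIT, frames=[4,2] (faults so far: 4)
  step 7: ref 4 -> HIT, frames=[4,2] (faults so far: 4)
  step 8: ref 2 -> HIT, frames=[4,2] (faults so far: 4)
  step 9: ref 2 -> HIT, frames=[4,2] (faults so far: 4)
  step 10: ref 3 -> FAULT, evict 2, frames=[4,3] (faults so far: 5)
  step 11: ref 4 -> HIT, frames=[4,3] (faults so far: 5)
  step 12: ref 3 -> HIT, frames=[4,3] (faults so far: 5)
  step 13: ref 2 -> FAULT, evict 4, frames=[2,3] (faults so far: 6)
  step 14: ref 3 -> HIT, frames=[2,3] (faults so far: 6)
  Optimal total faults: 6

Answer: 8 7 6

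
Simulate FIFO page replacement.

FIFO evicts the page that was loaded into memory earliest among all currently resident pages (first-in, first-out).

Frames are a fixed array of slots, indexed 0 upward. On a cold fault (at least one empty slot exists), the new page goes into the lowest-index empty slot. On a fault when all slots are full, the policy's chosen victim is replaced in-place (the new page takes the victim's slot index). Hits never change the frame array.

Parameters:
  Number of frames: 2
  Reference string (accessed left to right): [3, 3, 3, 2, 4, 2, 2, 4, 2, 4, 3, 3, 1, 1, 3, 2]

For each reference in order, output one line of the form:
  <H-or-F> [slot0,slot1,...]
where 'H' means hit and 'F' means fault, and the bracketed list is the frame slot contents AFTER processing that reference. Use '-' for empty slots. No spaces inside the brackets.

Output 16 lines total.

F [3,-]
H [3,-]
H [3,-]
F [3,2]
F [4,2]
H [4,2]
H [4,2]
H [4,2]
H [4,2]
H [4,2]
F [4,3]
H [4,3]
F [1,3]
H [1,3]
H [1,3]
F [1,2]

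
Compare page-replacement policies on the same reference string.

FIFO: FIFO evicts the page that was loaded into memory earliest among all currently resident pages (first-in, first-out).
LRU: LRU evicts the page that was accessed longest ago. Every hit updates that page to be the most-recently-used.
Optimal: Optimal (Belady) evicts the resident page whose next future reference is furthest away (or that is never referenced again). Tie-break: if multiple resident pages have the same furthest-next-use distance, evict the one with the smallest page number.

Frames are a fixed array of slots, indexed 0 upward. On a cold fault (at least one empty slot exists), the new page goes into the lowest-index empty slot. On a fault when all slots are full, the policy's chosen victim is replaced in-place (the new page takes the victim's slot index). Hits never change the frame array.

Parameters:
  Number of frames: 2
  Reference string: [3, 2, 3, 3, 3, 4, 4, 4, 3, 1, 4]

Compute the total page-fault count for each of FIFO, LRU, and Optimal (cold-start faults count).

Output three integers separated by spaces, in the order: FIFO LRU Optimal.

Answer: 6 5 4

Derivation:
--- FIFO ---
  step 0: ref 3 -> FAULT, frames=[3,-] (faults so far: 1)
  step 1: ref 2 -> FAULT, frames=[3,2] (faults so far: 2)
  step 2: ref 3 -> HIT, frames=[3,2] (faults so far: 2)
  step 3: ref 3 -> HIT, frames=[3,2] (faults so far: 2)
  step 4: ref 3 -> HIT, frames=[3,2] (faults so far: 2)
  step 5: ref 4 -> FAULT, evict 3, frames=[4,2] (faults so far: 3)
  step 6: ref 4 -> HIT, frames=[4,2] (faults so far: 3)
  step 7: ref 4 -> HIT, frames=[4,2] (faults so far: 3)
  step 8: ref 3 -> FAULT, evict 2, frames=[4,3] (faults so far: 4)
  step 9: ref 1 -> FAULT, evict 4, frames=[1,3] (faults so far: 5)
  step 10: ref 4 -> FAULT, evict 3, frames=[1,4] (faults so far: 6)
  FIFO total faults: 6
--- LRU ---
  step 0: ref 3 -> FAULT, frames=[3,-] (faults so far: 1)
  step 1: ref 2 -> FAULT, frames=[3,2] (faults so far: 2)
  step 2: ref 3 -> HIT, frames=[3,2] (faults so far: 2)
  step 3: ref 3 -> HIT, frames=[3,2] (faults so far: 2)
  step 4: ref 3 -> HIT, frames=[3,2] (faults so far: 2)
  step 5: ref 4 -> FAULT, evict 2, frames=[3,4] (faults so far: 3)
  step 6: ref 4 -> HIT, frames=[3,4] (faults so far: 3)
  step 7: ref 4 -> HIT, frames=[3,4] (faults so far: 3)
  step 8: ref 3 -> HIT, frames=[3,4] (faults so far: 3)
  step 9: ref 1 -> FAULT, evict 4, frames=[3,1] (faults so far: 4)
  step 10: ref 4 -> FAULT, evict 3, frames=[4,1] (faults so far: 5)
  LRU total faults: 5
--- Optimal ---
  step 0: ref 3 -> FAULT, frames=[3,-] (faults so far: 1)
  step 1: ref 2 -> FAULT, frames=[3,2] (faults so far: 2)
  step 2: ref 3 -> HIT, frames=[3,2] (faults so far: 2)
  step 3: ref 3 -> HIT, frames=[3,2] (faults so far: 2)
  step 4: ref 3 -> HIT, frames=[3,2] (faults so far: 2)
  step 5: ref 4 -> FAULT, evict 2, frames=[3,4] (faults so far: 3)
  step 6: ref 4 -> HIT, frames=[3,4] (faults so far: 3)
  step 7: ref 4 -> HIT, frames=[3,4] (faults so far: 3)
  step 8: ref 3 -> HIT, frames=[3,4] (faults so far: 3)
  step 9: ref 1 -> FAULT, evict 3, frames=[1,4] (faults so far: 4)
  step 10: ref 4 -> HIT, frames=[1,4] (faults so far: 4)
  Optimal total faults: 4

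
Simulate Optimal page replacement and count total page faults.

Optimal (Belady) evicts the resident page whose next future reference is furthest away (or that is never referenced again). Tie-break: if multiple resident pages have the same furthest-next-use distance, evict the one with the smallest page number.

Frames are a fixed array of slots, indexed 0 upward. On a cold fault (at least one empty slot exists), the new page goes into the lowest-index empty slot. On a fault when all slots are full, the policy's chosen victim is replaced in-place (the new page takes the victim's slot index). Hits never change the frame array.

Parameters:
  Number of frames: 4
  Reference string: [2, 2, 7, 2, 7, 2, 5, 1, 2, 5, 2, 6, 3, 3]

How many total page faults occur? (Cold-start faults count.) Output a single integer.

Step 0: ref 2 → FAULT, frames=[2,-,-,-]
Step 1: ref 2 → HIT, frames=[2,-,-,-]
Step 2: ref 7 → FAULT, frames=[2,7,-,-]
Step 3: ref 2 → HIT, frames=[2,7,-,-]
Step 4: ref 7 → HIT, frames=[2,7,-,-]
Step 5: ref 2 → HIT, frames=[2,7,-,-]
Step 6: ref 5 → FAULT, frames=[2,7,5,-]
Step 7: ref 1 → FAULT, frames=[2,7,5,1]
Step 8: ref 2 → HIT, frames=[2,7,5,1]
Step 9: ref 5 → HIT, frames=[2,7,5,1]
Step 10: ref 2 → HIT, frames=[2,7,5,1]
Step 11: ref 6 → FAULT (evict 1), frames=[2,7,5,6]
Step 12: ref 3 → FAULT (evict 2), frames=[3,7,5,6]
Step 13: ref 3 → HIT, frames=[3,7,5,6]
Total faults: 6

Answer: 6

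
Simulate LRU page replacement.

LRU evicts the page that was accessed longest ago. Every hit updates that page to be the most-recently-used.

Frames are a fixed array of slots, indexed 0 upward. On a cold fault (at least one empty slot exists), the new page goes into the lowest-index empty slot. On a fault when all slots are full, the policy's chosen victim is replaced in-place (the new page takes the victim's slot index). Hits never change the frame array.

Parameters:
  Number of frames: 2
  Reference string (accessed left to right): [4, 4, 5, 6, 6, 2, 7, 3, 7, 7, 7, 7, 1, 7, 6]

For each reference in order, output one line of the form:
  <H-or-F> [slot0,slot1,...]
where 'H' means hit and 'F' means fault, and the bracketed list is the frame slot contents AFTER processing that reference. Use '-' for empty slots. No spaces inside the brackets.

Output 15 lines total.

F [4,-]
H [4,-]
F [4,5]
F [6,5]
H [6,5]
F [6,2]
F [7,2]
F [7,3]
H [7,3]
H [7,3]
H [7,3]
H [7,3]
F [7,1]
H [7,1]
F [7,6]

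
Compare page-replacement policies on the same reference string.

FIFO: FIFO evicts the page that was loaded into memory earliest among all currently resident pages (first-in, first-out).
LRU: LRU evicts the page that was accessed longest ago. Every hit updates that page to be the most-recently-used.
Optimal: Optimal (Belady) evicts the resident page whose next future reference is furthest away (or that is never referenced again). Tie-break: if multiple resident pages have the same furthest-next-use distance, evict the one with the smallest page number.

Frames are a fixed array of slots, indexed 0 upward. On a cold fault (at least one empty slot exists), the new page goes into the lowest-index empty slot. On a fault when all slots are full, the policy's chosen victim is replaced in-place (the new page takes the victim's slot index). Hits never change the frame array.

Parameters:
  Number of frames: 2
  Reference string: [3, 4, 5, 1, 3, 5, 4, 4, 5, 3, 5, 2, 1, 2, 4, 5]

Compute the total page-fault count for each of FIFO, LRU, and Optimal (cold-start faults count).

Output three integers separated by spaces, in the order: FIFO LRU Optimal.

Answer: 13 12 11

Derivation:
--- FIFO ---
  step 0: ref 3 -> FAULT, frames=[3,-] (faults so far: 1)
  step 1: ref 4 -> FAULT, frames=[3,4] (faults so far: 2)
  step 2: ref 5 -> FAULT, evict 3, frames=[5,4] (faults so far: 3)
  step 3: ref 1 -> FAULT, evict 4, frames=[5,1] (faults so far: 4)
  step 4: ref 3 -> FAULT, evict 5, frames=[3,1] (faults so far: 5)
  step 5: ref 5 -> FAULT, evict 1, frames=[3,5] (faults so far: 6)
  step 6: ref 4 -> FAULT, evict 3, frames=[4,5] (faults so far: 7)
  step 7: ref 4 -> HIT, frames=[4,5] (faults so far: 7)
  step 8: ref 5 -> HIT, frames=[4,5] (faults so far: 7)
  step 9: ref 3 -> FAULT, evict 5, frames=[4,3] (faults so far: 8)
  step 10: ref 5 -> FAULT, evict 4, frames=[5,3] (faults so far: 9)
  step 11: ref 2 -> FAULT, evict 3, frames=[5,2] (faults so far: 10)
  step 12: ref 1 -> FAULT, evict 5, frames=[1,2] (faults so far: 11)
  step 13: ref 2 -> HIT, frames=[1,2] (faults so far: 11)
  step 14: ref 4 -> FAULT, evict 2, frames=[1,4] (faults so far: 12)
  step 15: ref 5 -> FAULT, evict 1, frames=[5,4] (faults so far: 13)
  FIFO total faults: 13
--- LRU ---
  step 0: ref 3 -> FAULT, frames=[3,-] (faults so far: 1)
  step 1: ref 4 -> FAULT, frames=[3,4] (faults so far: 2)
  step 2: ref 5 -> FAULT, evict 3, frames=[5,4] (faults so far: 3)
  step 3: ref 1 -> FAULT, evict 4, frames=[5,1] (faults so far: 4)
  step 4: ref 3 -> FAULT, evict 5, frames=[3,1] (faults so far: 5)
  step 5: ref 5 -> FAULT, evict 1, frames=[3,5] (faults so far: 6)
  step 6: ref 4 -> FAULT, evict 3, frames=[4,5] (faults so far: 7)
  step 7: ref 4 -> HIT, frames=[4,5] (faults so far: 7)
  step 8: ref 5 -> HIT, frames=[4,5] (faults so far: 7)
  step 9: ref 3 -> FAULT, evict 4, frames=[3,5] (faults so far: 8)
  step 10: ref 5 -> HIT, frames=[3,5] (faults so far: 8)
  step 11: ref 2 -> FAULT, evict 3, frames=[2,5] (faults so far: 9)
  step 12: ref 1 -> FAULT, evict 5, frames=[2,1] (faults so far: 10)
  step 13: ref 2 -> HIT, frames=[2,1] (faults so far: 10)
  step 14: ref 4 -> FAULT, evict 1, frames=[2,4] (faults so far: 11)
  step 15: ref 5 -> FAULT, evict 2, frames=[5,4] (faults so far: 12)
  LRU total faults: 12
--- Optimal ---
  step 0: ref 3 -> FAULT, frames=[3,-] (faults so far: 1)
  step 1: ref 4 -> FAULT, frames=[3,4] (faults so far: 2)
  step 2: ref 5 -> FAULT, evict 4, frames=[3,5] (faults so far: 3)
  step 3: ref 1 -> FAULT, evict 5, frames=[3,1] (faults so far: 4)
  step 4: ref 3 -> HIT, frames=[3,1] (faults so far: 4)
  step 5: ref 5 -> FAULT, evict 1, frames=[3,5] (faults so far: 5)
  step 6: ref 4 -> FAULT, evict 3, frames=[4,5] (faults so far: 6)
  step 7: ref 4 -> HIT, frames=[4,5] (faults so far: 6)
  step 8: ref 5 -> HIT, frames=[4,5] (faults so far: 6)
  step 9: ref 3 -> FAULT, evict 4, frames=[3,5] (faults so far: 7)
  step 10: ref 5 -> HIT, frames=[3,5] (faults so far: 7)
  step 11: ref 2 -> FAULT, evict 3, frames=[2,5] (faults so far: 8)
  step 12: ref 1 -> FAULT, evict 5, frames=[2,1] (faults so far: 9)
  step 13: ref 2 -> HIT, frames=[2,1] (faults so far: 9)
  step 14: ref 4 -> FAULT, evict 1, frames=[2,4] (faults so far: 10)
  step 15: ref 5 -> FAULT, evict 2, frames=[5,4] (faults so far: 11)
  Optimal total faults: 11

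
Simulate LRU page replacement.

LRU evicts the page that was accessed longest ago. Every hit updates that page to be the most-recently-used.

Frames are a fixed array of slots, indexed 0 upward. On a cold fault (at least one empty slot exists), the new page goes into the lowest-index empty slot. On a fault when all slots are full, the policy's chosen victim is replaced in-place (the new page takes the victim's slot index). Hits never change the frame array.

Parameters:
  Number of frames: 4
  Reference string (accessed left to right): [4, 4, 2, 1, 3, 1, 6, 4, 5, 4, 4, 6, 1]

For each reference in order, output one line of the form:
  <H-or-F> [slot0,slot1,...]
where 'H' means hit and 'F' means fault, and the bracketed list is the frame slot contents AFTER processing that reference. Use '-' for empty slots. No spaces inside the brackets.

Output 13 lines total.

F [4,-,-,-]
H [4,-,-,-]
F [4,2,-,-]
F [4,2,1,-]
F [4,2,1,3]
H [4,2,1,3]
F [6,2,1,3]
F [6,4,1,3]
F [6,4,1,5]
H [6,4,1,5]
H [6,4,1,5]
H [6,4,1,5]
H [6,4,1,5]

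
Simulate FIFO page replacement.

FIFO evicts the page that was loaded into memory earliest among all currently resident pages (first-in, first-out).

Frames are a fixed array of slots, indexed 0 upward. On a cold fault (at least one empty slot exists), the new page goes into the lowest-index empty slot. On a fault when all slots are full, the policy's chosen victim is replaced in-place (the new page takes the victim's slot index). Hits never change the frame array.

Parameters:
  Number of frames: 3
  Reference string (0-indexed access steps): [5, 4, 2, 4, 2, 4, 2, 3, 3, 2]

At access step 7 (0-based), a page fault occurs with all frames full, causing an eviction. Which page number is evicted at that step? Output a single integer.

Step 0: ref 5 -> FAULT, frames=[5,-,-]
Step 1: ref 4 -> FAULT, frames=[5,4,-]
Step 2: ref 2 -> FAULT, frames=[5,4,2]
Step 3: ref 4 -> HIT, frames=[5,4,2]
Step 4: ref 2 -> HIT, frames=[5,4,2]
Step 5: ref 4 -> HIT, frames=[5,4,2]
Step 6: ref 2 -> HIT, frames=[5,4,2]
Step 7: ref 3 -> FAULT, evict 5, frames=[3,4,2]
At step 7: evicted page 5

Answer: 5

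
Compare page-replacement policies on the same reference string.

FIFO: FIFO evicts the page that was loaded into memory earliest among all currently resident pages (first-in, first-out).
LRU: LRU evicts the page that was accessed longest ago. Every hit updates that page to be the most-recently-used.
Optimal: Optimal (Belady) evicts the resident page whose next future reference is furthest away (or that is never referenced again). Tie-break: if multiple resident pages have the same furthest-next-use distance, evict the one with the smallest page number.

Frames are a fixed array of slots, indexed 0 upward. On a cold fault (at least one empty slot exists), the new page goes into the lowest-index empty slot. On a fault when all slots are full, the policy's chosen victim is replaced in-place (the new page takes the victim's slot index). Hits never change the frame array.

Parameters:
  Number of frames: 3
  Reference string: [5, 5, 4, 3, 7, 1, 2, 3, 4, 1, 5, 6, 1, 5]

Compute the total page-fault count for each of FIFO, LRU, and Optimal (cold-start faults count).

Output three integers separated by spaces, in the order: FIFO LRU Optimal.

Answer: 11 11 9

Derivation:
--- FIFO ---
  step 0: ref 5 -> FAULT, frames=[5,-,-] (faults so far: 1)
  step 1: ref 5 -> HIT, frames=[5,-,-] (faults so far: 1)
  step 2: ref 4 -> FAULT, frames=[5,4,-] (faults so far: 2)
  step 3: ref 3 -> FAULT, frames=[5,4,3] (faults so far: 3)
  step 4: ref 7 -> FAULT, evict 5, frames=[7,4,3] (faults so far: 4)
  step 5: ref 1 -> FAULT, evict 4, frames=[7,1,3] (faults so far: 5)
  step 6: ref 2 -> FAULT, evict 3, frames=[7,1,2] (faults so far: 6)
  step 7: ref 3 -> FAULT, evict 7, frames=[3,1,2] (faults so far: 7)
  step 8: ref 4 -> FAULT, evict 1, frames=[3,4,2] (faults so far: 8)
  step 9: ref 1 -> FAULT, evict 2, frames=[3,4,1] (faults so far: 9)
  step 10: ref 5 -> FAULT, evict 3, frames=[5,4,1] (faults so far: 10)
  step 11: ref 6 -> FAULT, evict 4, frames=[5,6,1] (faults so far: 11)
  step 12: ref 1 -> HIT, frames=[5,6,1] (faults so far: 11)
  step 13: ref 5 -> HIT, frames=[5,6,1] (faults so far: 11)
  FIFO total faults: 11
--- LRU ---
  step 0: ref 5 -> FAULT, frames=[5,-,-] (faults so far: 1)
  step 1: ref 5 -> HIT, frames=[5,-,-] (faults so far: 1)
  step 2: ref 4 -> FAULT, frames=[5,4,-] (faults so far: 2)
  step 3: ref 3 -> FAULT, frames=[5,4,3] (faults so far: 3)
  step 4: ref 7 -> FAULT, evict 5, frames=[7,4,3] (faults so far: 4)
  step 5: ref 1 -> FAULT, evict 4, frames=[7,1,3] (faults so far: 5)
  step 6: ref 2 -> FAULT, evict 3, frames=[7,1,2] (faults so far: 6)
  step 7: ref 3 -> FAULT, evict 7, frames=[3,1,2] (faults so far: 7)
  step 8: ref 4 -> FAULT, evict 1, frames=[3,4,2] (faults so far: 8)
  step 9: ref 1 -> FAULT, evict 2, frames=[3,4,1] (faults so far: 9)
  step 10: ref 5 -> FAULT, evict 3, frames=[5,4,1] (faults so far: 10)
  step 11: ref 6 -> FAULT, evict 4, frames=[5,6,1] (faults so far: 11)
  step 12: ref 1 -> HIT, frames=[5,6,1] (faults so far: 11)
  step 13: ref 5 -> HIT, frames=[5,6,1] (faults so far: 11)
  LRU total faults: 11
--- Optimal ---
  step 0: ref 5 -> FAULT, frames=[5,-,-] (faults so far: 1)
  step 1: ref 5 -> HIT, frames=[5,-,-] (faults so far: 1)
  step 2: ref 4 -> FAULT, frames=[5,4,-] (faults so far: 2)
  step 3: ref 3 -> FAULT, frames=[5,4,3] (faults so far: 3)
  step 4: ref 7 -> FAULT, evict 5, frames=[7,4,3] (faults so far: 4)
  step 5: ref 1 -> FAULT, evict 7, frames=[1,4,3] (faults so far: 5)
  step 6: ref 2 -> FAULT, evict 1, frames=[2,4,3] (faults so far: 6)
  step 7: ref 3 -> HIT, frames=[2,4,3] (faults so far: 6)
  step 8: ref 4 -> HIT, frames=[2,4,3] (faults so far: 6)
  step 9: ref 1 -> FAULT, evict 2, frames=[1,4,3] (faults so far: 7)
  step 10: ref 5 -> FAULT, evict 3, frames=[1,4,5] (faults so far: 8)
  step 11: ref 6 -> FAULT, evict 4, frames=[1,6,5] (faults so far: 9)
  step 12: ref 1 -> HIT, frames=[1,6,5] (faults so far: 9)
  step 13: ref 5 -> HIT, frames=[1,6,5] (faults so far: 9)
  Optimal total faults: 9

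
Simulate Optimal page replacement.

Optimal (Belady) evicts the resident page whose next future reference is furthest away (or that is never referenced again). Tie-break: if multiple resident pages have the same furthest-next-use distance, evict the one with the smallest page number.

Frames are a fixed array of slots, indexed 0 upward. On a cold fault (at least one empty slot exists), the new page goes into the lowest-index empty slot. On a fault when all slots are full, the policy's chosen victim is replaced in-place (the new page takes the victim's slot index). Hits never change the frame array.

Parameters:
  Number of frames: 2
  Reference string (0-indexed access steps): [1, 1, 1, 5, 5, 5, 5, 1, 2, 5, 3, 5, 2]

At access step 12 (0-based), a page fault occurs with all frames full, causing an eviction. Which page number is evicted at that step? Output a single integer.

Answer: 3

Derivation:
Step 0: ref 1 -> FAULT, frames=[1,-]
Step 1: ref 1 -> HIT, frames=[1,-]
Step 2: ref 1 -> HIT, frames=[1,-]
Step 3: ref 5 -> FAULT, frames=[1,5]
Step 4: ref 5 -> HIT, frames=[1,5]
Step 5: ref 5 -> HIT, frames=[1,5]
Step 6: ref 5 -> HIT, frames=[1,5]
Step 7: ref 1 -> HIT, frames=[1,5]
Step 8: ref 2 -> FAULT, evict 1, frames=[2,5]
Step 9: ref 5 -> HIT, frames=[2,5]
Step 10: ref 3 -> FAULT, evict 2, frames=[3,5]
Step 11: ref 5 -> HIT, frames=[3,5]
Step 12: ref 2 -> FAULT, evict 3, frames=[2,5]
At step 12: evicted page 3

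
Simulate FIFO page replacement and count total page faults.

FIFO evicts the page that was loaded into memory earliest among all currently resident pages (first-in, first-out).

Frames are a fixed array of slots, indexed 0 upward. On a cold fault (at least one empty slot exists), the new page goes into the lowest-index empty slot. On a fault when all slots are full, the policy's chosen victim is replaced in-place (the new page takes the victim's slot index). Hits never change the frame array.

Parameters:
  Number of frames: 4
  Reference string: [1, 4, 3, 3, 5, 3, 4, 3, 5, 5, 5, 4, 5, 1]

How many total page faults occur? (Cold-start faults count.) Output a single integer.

Step 0: ref 1 → FAULT, frames=[1,-,-,-]
Step 1: ref 4 → FAULT, frames=[1,4,-,-]
Step 2: ref 3 → FAULT, frames=[1,4,3,-]
Step 3: ref 3 → HIT, frames=[1,4,3,-]
Step 4: ref 5 → FAULT, frames=[1,4,3,5]
Step 5: ref 3 → HIT, frames=[1,4,3,5]
Step 6: ref 4 → HIT, frames=[1,4,3,5]
Step 7: ref 3 → HIT, frames=[1,4,3,5]
Step 8: ref 5 → HIT, frames=[1,4,3,5]
Step 9: ref 5 → HIT, frames=[1,4,3,5]
Step 10: ref 5 → HIT, frames=[1,4,3,5]
Step 11: ref 4 → HIT, frames=[1,4,3,5]
Step 12: ref 5 → HIT, frames=[1,4,3,5]
Step 13: ref 1 → HIT, frames=[1,4,3,5]
Total faults: 4

Answer: 4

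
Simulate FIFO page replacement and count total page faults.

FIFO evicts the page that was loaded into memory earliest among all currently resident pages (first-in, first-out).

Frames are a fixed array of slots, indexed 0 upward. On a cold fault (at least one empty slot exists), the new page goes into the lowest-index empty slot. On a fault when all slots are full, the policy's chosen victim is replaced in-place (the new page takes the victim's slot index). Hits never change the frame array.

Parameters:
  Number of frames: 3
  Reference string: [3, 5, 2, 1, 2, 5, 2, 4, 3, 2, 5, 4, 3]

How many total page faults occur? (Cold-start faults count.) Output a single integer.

Answer: 10

Derivation:
Step 0: ref 3 → FAULT, frames=[3,-,-]
Step 1: ref 5 → FAULT, frames=[3,5,-]
Step 2: ref 2 → FAULT, frames=[3,5,2]
Step 3: ref 1 → FAULT (evict 3), frames=[1,5,2]
Step 4: ref 2 → HIT, frames=[1,5,2]
Step 5: ref 5 → HIT, frames=[1,5,2]
Step 6: ref 2 → HIT, frames=[1,5,2]
Step 7: ref 4 → FAULT (evict 5), frames=[1,4,2]
Step 8: ref 3 → FAULT (evict 2), frames=[1,4,3]
Step 9: ref 2 → FAULT (evict 1), frames=[2,4,3]
Step 10: ref 5 → FAULT (evict 4), frames=[2,5,3]
Step 11: ref 4 → FAULT (evict 3), frames=[2,5,4]
Step 12: ref 3 → FAULT (evict 2), frames=[3,5,4]
Total faults: 10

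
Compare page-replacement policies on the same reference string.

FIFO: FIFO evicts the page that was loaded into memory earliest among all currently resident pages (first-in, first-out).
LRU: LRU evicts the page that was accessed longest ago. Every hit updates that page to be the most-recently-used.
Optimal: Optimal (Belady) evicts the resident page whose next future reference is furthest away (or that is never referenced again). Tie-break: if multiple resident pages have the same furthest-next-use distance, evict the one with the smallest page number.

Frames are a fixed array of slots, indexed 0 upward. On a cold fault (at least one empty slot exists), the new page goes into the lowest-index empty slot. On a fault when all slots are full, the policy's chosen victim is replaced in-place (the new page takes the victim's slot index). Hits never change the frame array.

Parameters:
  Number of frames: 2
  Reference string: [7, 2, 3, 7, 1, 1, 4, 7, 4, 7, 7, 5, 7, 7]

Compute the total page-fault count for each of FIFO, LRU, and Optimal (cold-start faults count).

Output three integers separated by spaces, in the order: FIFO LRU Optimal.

Answer: 8 8 6

Derivation:
--- FIFO ---
  step 0: ref 7 -> FAULT, frames=[7,-] (faults so far: 1)
  step 1: ref 2 -> FAULT, frames=[7,2] (faults so far: 2)
  step 2: ref 3 -> FAULT, evict 7, frames=[3,2] (faults so far: 3)
  step 3: ref 7 -> FAULT, evict 2, frames=[3,7] (faults so far: 4)
  step 4: ref 1 -> FAULT, evict 3, frames=[1,7] (faults so far: 5)
  step 5: ref 1 -> HIT, frames=[1,7] (faults so far: 5)
  step 6: ref 4 -> FAULT, evict 7, frames=[1,4] (faults so far: 6)
  step 7: ref 7 -> FAULT, evict 1, frames=[7,4] (faults so far: 7)
  step 8: ref 4 -> HIT, frames=[7,4] (faults so far: 7)
  step 9: ref 7 -> HIT, frames=[7,4] (faults so far: 7)
  step 10: ref 7 -> HIT, frames=[7,4] (faults so far: 7)
  step 11: ref 5 -> FAULT, evict 4, frames=[7,5] (faults so far: 8)
  step 12: ref 7 -> HIT, frames=[7,5] (faults so far: 8)
  step 13: ref 7 -> HIT, frames=[7,5] (faults so far: 8)
  FIFO total faults: 8
--- LRU ---
  step 0: ref 7 -> FAULT, frames=[7,-] (faults so far: 1)
  step 1: ref 2 -> FAULT, frames=[7,2] (faults so far: 2)
  step 2: ref 3 -> FAULT, evict 7, frames=[3,2] (faults so far: 3)
  step 3: ref 7 -> FAULT, evict 2, frames=[3,7] (faults so far: 4)
  step 4: ref 1 -> FAULT, evict 3, frames=[1,7] (faults so far: 5)
  step 5: ref 1 -> HIT, frames=[1,7] (faults so far: 5)
  step 6: ref 4 -> FAULT, evict 7, frames=[1,4] (faults so far: 6)
  step 7: ref 7 -> FAULT, evict 1, frames=[7,4] (faults so far: 7)
  step 8: ref 4 -> HIT, frames=[7,4] (faults so far: 7)
  step 9: ref 7 -> HIT, frames=[7,4] (faults so far: 7)
  step 10: ref 7 -> HIT, frames=[7,4] (faults so far: 7)
  step 11: ref 5 -> FAULT, evict 4, frames=[7,5] (faults so far: 8)
  step 12: ref 7 -> HIT, frames=[7,5] (faults so far: 8)
  step 13: ref 7 -> HIT, frames=[7,5] (faults so far: 8)
  LRU total faults: 8
--- Optimal ---
  step 0: ref 7 -> FAULT, frames=[7,-] (faults so far: 1)
  step 1: ref 2 -> FAULT, frames=[7,2] (faults so far: 2)
  step 2: ref 3 -> FAULT, evict 2, frames=[7,3] (faults so far: 3)
  step 3: ref 7 -> HIT, frames=[7,3] (faults so far: 3)
  step 4: ref 1 -> FAULT, evict 3, frames=[7,1] (faults so far: 4)
  step 5: ref 1 -> HIT, frames=[7,1] (faults so far: 4)
  step 6: ref 4 -> FAULT, evict 1, frames=[7,4] (faults so far: 5)
  step 7: ref 7 -> HIT, frames=[7,4] (faults so far: 5)
  step 8: ref 4 -> HIT, frames=[7,4] (faults so far: 5)
  step 9: ref 7 -> HIT, frames=[7,4] (faults so far: 5)
  step 10: ref 7 -> HIT, frames=[7,4] (faults so far: 5)
  step 11: ref 5 -> FAULT, evict 4, frames=[7,5] (faults so far: 6)
  step 12: ref 7 -> HIT, frames=[7,5] (faults so far: 6)
  step 13: ref 7 -> HIT, frames=[7,5] (faults so far: 6)
  Optimal total faults: 6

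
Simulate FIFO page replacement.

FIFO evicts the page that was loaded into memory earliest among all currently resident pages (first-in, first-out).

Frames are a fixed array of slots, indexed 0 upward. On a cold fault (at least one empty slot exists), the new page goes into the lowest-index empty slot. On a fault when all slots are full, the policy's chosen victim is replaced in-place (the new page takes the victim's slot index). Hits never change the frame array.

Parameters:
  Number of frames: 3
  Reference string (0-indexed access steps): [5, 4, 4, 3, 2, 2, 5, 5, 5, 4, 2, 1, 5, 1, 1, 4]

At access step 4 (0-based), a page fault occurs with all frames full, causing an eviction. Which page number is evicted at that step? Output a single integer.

Step 0: ref 5 -> FAULT, frames=[5,-,-]
Step 1: ref 4 -> FAULT, frames=[5,4,-]
Step 2: ref 4 -> HIT, frames=[5,4,-]
Step 3: ref 3 -> FAULT, frames=[5,4,3]
Step 4: ref 2 -> FAULT, evict 5, frames=[2,4,3]
At step 4: evicted page 5

Answer: 5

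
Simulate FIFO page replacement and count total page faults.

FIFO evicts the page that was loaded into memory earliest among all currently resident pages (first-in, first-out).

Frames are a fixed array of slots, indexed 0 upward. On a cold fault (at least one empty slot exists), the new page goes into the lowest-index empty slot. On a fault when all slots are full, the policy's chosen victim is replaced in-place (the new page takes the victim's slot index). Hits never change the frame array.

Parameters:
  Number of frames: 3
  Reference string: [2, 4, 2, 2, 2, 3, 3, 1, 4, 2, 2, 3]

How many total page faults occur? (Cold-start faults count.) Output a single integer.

Answer: 5

Derivation:
Step 0: ref 2 → FAULT, frames=[2,-,-]
Step 1: ref 4 → FAULT, frames=[2,4,-]
Step 2: ref 2 → HIT, frames=[2,4,-]
Step 3: ref 2 → HIT, frames=[2,4,-]
Step 4: ref 2 → HIT, frames=[2,4,-]
Step 5: ref 3 → FAULT, frames=[2,4,3]
Step 6: ref 3 → HIT, frames=[2,4,3]
Step 7: ref 1 → FAULT (evict 2), frames=[1,4,3]
Step 8: ref 4 → HIT, frames=[1,4,3]
Step 9: ref 2 → FAULT (evict 4), frames=[1,2,3]
Step 10: ref 2 → HIT, frames=[1,2,3]
Step 11: ref 3 → HIT, frames=[1,2,3]
Total faults: 5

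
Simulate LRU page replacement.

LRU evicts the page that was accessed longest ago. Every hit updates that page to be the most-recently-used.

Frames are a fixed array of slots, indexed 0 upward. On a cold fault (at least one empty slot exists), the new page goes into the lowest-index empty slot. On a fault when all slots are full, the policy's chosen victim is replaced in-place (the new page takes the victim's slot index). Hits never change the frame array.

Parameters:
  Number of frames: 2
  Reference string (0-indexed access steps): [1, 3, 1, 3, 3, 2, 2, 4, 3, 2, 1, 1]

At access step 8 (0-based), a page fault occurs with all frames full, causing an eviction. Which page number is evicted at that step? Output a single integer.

Answer: 2

Derivation:
Step 0: ref 1 -> FAULT, frames=[1,-]
Step 1: ref 3 -> FAULT, frames=[1,3]
Step 2: ref 1 -> HIT, frames=[1,3]
Step 3: ref 3 -> HIT, frames=[1,3]
Step 4: ref 3 -> HIT, frames=[1,3]
Step 5: ref 2 -> FAULT, evict 1, frames=[2,3]
Step 6: ref 2 -> HIT, frames=[2,3]
Step 7: ref 4 -> FAULT, evict 3, frames=[2,4]
Step 8: ref 3 -> FAULT, evict 2, frames=[3,4]
At step 8: evicted page 2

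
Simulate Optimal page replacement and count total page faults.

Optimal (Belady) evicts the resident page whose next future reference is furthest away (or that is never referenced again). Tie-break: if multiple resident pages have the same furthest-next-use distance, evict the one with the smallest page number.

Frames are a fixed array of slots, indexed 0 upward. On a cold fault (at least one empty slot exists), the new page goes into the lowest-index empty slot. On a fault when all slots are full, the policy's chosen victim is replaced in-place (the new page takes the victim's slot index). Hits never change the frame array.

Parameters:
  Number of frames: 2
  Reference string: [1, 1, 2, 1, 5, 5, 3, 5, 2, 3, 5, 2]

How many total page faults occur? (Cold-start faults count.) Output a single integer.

Answer: 6

Derivation:
Step 0: ref 1 → FAULT, frames=[1,-]
Step 1: ref 1 → HIT, frames=[1,-]
Step 2: ref 2 → FAULT, frames=[1,2]
Step 3: ref 1 → HIT, frames=[1,2]
Step 4: ref 5 → FAULT (evict 1), frames=[5,2]
Step 5: ref 5 → HIT, frames=[5,2]
Step 6: ref 3 → FAULT (evict 2), frames=[5,3]
Step 7: ref 5 → HIT, frames=[5,3]
Step 8: ref 2 → FAULT (evict 5), frames=[2,3]
Step 9: ref 3 → HIT, frames=[2,3]
Step 10: ref 5 → FAULT (evict 3), frames=[2,5]
Step 11: ref 2 → HIT, frames=[2,5]
Total faults: 6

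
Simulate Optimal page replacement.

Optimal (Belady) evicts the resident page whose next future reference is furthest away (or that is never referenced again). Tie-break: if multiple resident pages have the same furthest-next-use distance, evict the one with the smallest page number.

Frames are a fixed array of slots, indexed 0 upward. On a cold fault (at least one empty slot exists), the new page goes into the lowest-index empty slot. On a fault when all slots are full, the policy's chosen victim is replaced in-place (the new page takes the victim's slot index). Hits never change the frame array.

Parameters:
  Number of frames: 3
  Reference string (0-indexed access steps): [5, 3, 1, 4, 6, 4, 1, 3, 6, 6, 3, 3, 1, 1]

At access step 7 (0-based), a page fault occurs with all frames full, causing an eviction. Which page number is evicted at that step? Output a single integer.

Step 0: ref 5 -> FAULT, frames=[5,-,-]
Step 1: ref 3 -> FAULT, frames=[5,3,-]
Step 2: ref 1 -> FAULT, frames=[5,3,1]
Step 3: ref 4 -> FAULT, evict 5, frames=[4,3,1]
Step 4: ref 6 -> FAULT, evict 3, frames=[4,6,1]
Step 5: ref 4 -> HIT, frames=[4,6,1]
Step 6: ref 1 -> HIT, frames=[4,6,1]
Step 7: ref 3 -> FAULT, evict 4, frames=[3,6,1]
At step 7: evicted page 4

Answer: 4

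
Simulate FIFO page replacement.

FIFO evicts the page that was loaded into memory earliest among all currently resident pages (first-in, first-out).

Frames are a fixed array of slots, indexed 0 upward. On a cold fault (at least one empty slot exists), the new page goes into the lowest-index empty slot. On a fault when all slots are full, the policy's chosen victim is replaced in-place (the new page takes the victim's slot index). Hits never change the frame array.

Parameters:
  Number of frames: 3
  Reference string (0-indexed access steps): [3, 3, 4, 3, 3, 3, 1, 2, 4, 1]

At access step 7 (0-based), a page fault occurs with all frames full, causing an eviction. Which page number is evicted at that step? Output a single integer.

Step 0: ref 3 -> FAULT, frames=[3,-,-]
Step 1: ref 3 -> HIT, frames=[3,-,-]
Step 2: ref 4 -> FAULT, frames=[3,4,-]
Step 3: ref 3 -> HIT, frames=[3,4,-]
Step 4: ref 3 -> HIT, frames=[3,4,-]
Step 5: ref 3 -> HIT, frames=[3,4,-]
Step 6: ref 1 -> FAULT, frames=[3,4,1]
Step 7: ref 2 -> FAULT, evict 3, frames=[2,4,1]
At step 7: evicted page 3

Answer: 3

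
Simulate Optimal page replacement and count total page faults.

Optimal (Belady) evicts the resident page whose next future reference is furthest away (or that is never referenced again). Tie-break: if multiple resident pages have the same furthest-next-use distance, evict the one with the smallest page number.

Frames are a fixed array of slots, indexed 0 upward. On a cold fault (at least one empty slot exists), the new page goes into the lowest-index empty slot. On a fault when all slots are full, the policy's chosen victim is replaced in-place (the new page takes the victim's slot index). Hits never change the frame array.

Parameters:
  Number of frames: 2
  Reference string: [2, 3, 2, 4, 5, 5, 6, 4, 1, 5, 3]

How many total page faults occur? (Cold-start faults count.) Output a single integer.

Step 0: ref 2 → FAULT, frames=[2,-]
Step 1: ref 3 → FAULT, frames=[2,3]
Step 2: ref 2 → HIT, frames=[2,3]
Step 3: ref 4 → FAULT (evict 2), frames=[4,3]
Step 4: ref 5 → FAULT (evict 3), frames=[4,5]
Step 5: ref 5 → HIT, frames=[4,5]
Step 6: ref 6 → FAULT (evict 5), frames=[4,6]
Step 7: ref 4 → HIT, frames=[4,6]
Step 8: ref 1 → FAULT (evict 4), frames=[1,6]
Step 9: ref 5 → FAULT (evict 1), frames=[5,6]
Step 10: ref 3 → FAULT (evict 5), frames=[3,6]
Total faults: 8

Answer: 8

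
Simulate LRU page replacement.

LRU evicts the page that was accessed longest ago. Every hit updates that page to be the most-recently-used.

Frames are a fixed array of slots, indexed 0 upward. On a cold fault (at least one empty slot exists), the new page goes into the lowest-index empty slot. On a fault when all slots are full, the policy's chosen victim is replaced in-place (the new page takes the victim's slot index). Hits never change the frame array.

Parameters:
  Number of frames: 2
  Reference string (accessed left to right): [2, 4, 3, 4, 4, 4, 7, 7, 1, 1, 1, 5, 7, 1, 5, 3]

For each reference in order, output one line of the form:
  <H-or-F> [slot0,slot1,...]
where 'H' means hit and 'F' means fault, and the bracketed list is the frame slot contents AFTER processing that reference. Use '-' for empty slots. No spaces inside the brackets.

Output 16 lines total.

F [2,-]
F [2,4]
F [3,4]
H [3,4]
H [3,4]
H [3,4]
F [7,4]
H [7,4]
F [7,1]
H [7,1]
H [7,1]
F [5,1]
F [5,7]
F [1,7]
F [1,5]
F [3,5]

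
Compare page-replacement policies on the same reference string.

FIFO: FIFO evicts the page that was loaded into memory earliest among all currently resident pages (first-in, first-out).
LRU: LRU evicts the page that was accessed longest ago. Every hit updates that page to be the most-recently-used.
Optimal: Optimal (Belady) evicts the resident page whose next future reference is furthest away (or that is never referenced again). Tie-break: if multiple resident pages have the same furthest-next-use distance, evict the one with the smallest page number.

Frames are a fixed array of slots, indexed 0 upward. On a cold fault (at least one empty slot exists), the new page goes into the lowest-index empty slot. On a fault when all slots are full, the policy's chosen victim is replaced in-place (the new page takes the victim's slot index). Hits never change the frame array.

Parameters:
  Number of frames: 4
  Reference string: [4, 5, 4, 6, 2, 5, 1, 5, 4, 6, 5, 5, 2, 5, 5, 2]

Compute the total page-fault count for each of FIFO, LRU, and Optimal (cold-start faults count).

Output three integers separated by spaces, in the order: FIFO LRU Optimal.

--- FIFO ---
  step 0: ref 4 -> FAULT, frames=[4,-,-,-] (faults so far: 1)
  step 1: ref 5 -> FAULT, frames=[4,5,-,-] (faults so far: 2)
  step 2: ref 4 -> HIT, frames=[4,5,-,-] (faults so far: 2)
  step 3: ref 6 -> FAULT, frames=[4,5,6,-] (faults so far: 3)
  step 4: ref 2 -> FAULT, frames=[4,5,6,2] (faults so far: 4)
  step 5: ref 5 -> HIT, frames=[4,5,6,2] (faults so far: 4)
  step 6: ref 1 -> FAULT, evict 4, frames=[1,5,6,2] (faults so far: 5)
  step 7: ref 5 -> HIT, frames=[1,5,6,2] (faults so far: 5)
  step 8: ref 4 -> FAULT, evict 5, frames=[1,4,6,2] (faults so far: 6)
  step 9: ref 6 -> HIT, frames=[1,4,6,2] (faults so far: 6)
  step 10: ref 5 -> FAULT, evict 6, frames=[1,4,5,2] (faults so far: 7)
  step 11: ref 5 -> HIT, frames=[1,4,5,2] (faults so far: 7)
  step 12: ref 2 -> HIT, frames=[1,4,5,2] (faults so far: 7)
  step 13: ref 5 -> HIT, frames=[1,4,5,2] (faults so far: 7)
  step 14: ref 5 -> HIT, frames=[1,4,5,2] (faults so far: 7)
  step 15: ref 2 -> HIT, frames=[1,4,5,2] (faults so far: 7)
  FIFO total faults: 7
--- LRU ---
  step 0: ref 4 -> FAULT, frames=[4,-,-,-] (faults so far: 1)
  step 1: ref 5 -> FAULT, frames=[4,5,-,-] (faults so far: 2)
  step 2: ref 4 -> HIT, frames=[4,5,-,-] (faults so far: 2)
  step 3: ref 6 -> FAULT, frames=[4,5,6,-] (faults so far: 3)
  step 4: ref 2 -> FAULT, frames=[4,5,6,2] (faults so far: 4)
  step 5: ref 5 -> HIT, frames=[4,5,6,2] (faults so far: 4)
  step 6: ref 1 -> FAULT, evict 4, frames=[1,5,6,2] (faults so far: 5)
  step 7: ref 5 -> HIT, frames=[1,5,6,2] (faults so far: 5)
  step 8: ref 4 -> FAULT, evict 6, frames=[1,5,4,2] (faults so far: 6)
  step 9: ref 6 -> FAULT, evict 2, frames=[1,5,4,6] (faults so far: 7)
  step 10: ref 5 -> HIT, frames=[1,5,4,6] (faults so far: 7)
  step 11: ref 5 -> HIT, frames=[1,5,4,6] (faults so far: 7)
  step 12: ref 2 -> FAULT, evict 1, frames=[2,5,4,6] (faults so far: 8)
  step 13: ref 5 -> HIT, frames=[2,5,4,6] (faults so far: 8)
  step 14: ref 5 -> HIT, frames=[2,5,4,6] (faults so far: 8)
  step 15: ref 2 -> HIT, frames=[2,5,4,6] (faults so far: 8)
  LRU total faults: 8
--- Optimal ---
  step 0: ref 4 -> FAULT, frames=[4,-,-,-] (faults so far: 1)
  step 1: ref 5 -> FAULT, frames=[4,5,-,-] (faults so far: 2)
  step 2: ref 4 -> HIT, frames=[4,5,-,-] (faults so far: 2)
  step 3: ref 6 -> FAULT, frames=[4,5,6,-] (faults so far: 3)
  step 4: ref 2 -> FAULT, frames=[4,5,6,2] (faults so far: 4)
  step 5: ref 5 -> HIT, frames=[4,5,6,2] (faults so far: 4)
  step 6: ref 1 -> FAULT, evict 2, frames=[4,5,6,1] (faults so far: 5)
  step 7: ref 5 -> HIT, frames=[4,5,6,1] (faults so far: 5)
  step 8: ref 4 -> HIT, frames=[4,5,6,1] (faults so far: 5)
  step 9: ref 6 -> HIT, frames=[4,5,6,1] (faults so far: 5)
  step 10: ref 5 -> HIT, frames=[4,5,6,1] (faults so far: 5)
  step 11: ref 5 -> HIT, frames=[4,5,6,1] (faults so far: 5)
  step 12: ref 2 -> FAULT, evict 1, frames=[4,5,6,2] (faults so far: 6)
  step 13: ref 5 -> HIT, frames=[4,5,6,2] (faults so far: 6)
  step 14: ref 5 -> HIT, frames=[4,5,6,2] (faults so far: 6)
  step 15: ref 2 -> HIT, frames=[4,5,6,2] (faults so far: 6)
  Optimal total faults: 6

Answer: 7 8 6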